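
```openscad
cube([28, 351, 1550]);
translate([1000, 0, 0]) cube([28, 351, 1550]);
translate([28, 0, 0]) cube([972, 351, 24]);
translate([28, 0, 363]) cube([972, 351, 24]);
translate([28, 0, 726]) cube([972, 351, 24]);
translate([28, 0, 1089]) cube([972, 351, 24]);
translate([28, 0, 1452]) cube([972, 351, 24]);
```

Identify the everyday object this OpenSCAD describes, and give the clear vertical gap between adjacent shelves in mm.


A bookshelf. The clear shelf gap is 339 mm.

Two tall side panels with 5 horizontal boards between them — a bookshelf. The first two shelf undersides are at z = 0 and z = 363; with shelf thickness 24, the clear gap is 363 − 0 − 24 = 339 mm.


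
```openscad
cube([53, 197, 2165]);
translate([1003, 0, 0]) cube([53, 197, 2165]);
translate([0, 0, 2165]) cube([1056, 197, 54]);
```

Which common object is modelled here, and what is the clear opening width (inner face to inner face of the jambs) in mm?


A door frame. The clear opening width is 950 mm.

Two 2165 mm tall posts with a header on top — a door frame. The left jamb is 53 mm wide at x = 0; the right jamb starts at x = 1003. The clear opening is 1003 − 53 = 950 mm.


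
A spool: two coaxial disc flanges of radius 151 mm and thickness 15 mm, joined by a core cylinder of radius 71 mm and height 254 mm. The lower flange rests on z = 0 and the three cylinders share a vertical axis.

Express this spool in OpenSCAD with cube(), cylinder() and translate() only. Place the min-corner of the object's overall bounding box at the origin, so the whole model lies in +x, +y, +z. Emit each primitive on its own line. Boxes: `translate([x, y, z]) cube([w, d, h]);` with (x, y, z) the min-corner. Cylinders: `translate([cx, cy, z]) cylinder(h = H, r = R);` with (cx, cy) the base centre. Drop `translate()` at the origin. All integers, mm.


translate([151, 151, 0]) cylinder(h = 15, r = 151);
translate([151, 151, 15]) cylinder(h = 254, r = 71);
translate([151, 151, 269]) cylinder(h = 15, r = 151);


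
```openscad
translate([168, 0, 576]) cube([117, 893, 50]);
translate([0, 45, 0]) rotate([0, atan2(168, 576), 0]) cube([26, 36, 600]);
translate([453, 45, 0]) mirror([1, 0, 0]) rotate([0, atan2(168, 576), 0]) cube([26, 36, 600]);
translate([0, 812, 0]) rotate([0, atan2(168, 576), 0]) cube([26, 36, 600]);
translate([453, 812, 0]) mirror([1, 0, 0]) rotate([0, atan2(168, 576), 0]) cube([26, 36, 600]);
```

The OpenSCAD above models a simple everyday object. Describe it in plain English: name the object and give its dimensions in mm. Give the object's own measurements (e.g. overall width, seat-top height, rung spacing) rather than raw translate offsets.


A sawhorse. A 117×893×50 mm beam (x, y, z) sits on two A-frame leg pairs. Each pair is two raked legs of 26×36 mm section (36 mm along y) splaying symmetrically in x. Each leg rises 576 mm vertically over 168 mm of horizontal reach and is 600 mm long along its own axis. Every leg's outer bottom edge rests on the floor and its outer top edge meets a bottom edge of the beam — the left legs (tilting toward +x) meet the beam's −x bottom edge, the right legs (their mirror images, tilting toward −x) meet its +x bottom edge — so the leg tops tuck under the beam, the beam's underside is 576 mm above the floor, and the feet are 453 mm apart outside-to-outside with the beam centred between them. The two leg pairs are set in 45 mm from either end of the beam.


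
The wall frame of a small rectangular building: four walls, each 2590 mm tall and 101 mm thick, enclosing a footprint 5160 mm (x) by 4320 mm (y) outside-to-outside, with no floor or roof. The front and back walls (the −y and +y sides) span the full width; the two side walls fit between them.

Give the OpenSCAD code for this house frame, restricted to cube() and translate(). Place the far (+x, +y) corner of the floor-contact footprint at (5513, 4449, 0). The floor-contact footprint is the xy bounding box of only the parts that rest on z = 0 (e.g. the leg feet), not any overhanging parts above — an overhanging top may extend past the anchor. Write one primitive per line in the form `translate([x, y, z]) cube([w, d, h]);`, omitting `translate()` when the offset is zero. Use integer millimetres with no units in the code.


translate([353, 129, 0]) cube([5160, 101, 2590]);
translate([353, 4348, 0]) cube([5160, 101, 2590]);
translate([353, 230, 0]) cube([101, 4118, 2590]);
translate([5412, 230, 0]) cube([101, 4118, 2590]);


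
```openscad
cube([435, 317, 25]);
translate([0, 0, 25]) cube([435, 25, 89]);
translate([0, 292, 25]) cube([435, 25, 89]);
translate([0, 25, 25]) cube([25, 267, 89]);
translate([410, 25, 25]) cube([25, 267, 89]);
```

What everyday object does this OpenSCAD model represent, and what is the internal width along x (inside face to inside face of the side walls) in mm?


An open box. The internal width is 385 mm.

A 435×317 base slab with four walls standing on it — an open box. The base is 435 mm wide and the walls are 25 mm thick, so the internal width is 435 − 2 × 25 = 385 mm.


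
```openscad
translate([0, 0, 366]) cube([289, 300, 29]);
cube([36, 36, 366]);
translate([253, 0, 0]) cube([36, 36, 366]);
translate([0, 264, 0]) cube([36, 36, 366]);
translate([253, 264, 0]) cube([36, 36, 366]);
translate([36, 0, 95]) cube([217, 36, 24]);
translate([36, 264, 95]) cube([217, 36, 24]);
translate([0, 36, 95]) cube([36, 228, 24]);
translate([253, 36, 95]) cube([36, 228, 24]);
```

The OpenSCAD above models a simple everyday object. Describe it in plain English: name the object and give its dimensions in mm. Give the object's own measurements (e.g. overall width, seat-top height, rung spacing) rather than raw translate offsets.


A simple wooden stool: a rectangular seat 289 mm (x) by 300 mm (y), 29 mm thick, top face at z = 395 mm, on four square legs, each 36×36 mm in cross-section. The legs rest on z = 0, each flush with a corner of the seat. Four stretchers, 36 mm wide and 24 mm tall, connect adjacent legs with their undersides at z = 95 mm, each running between the inner faces of the legs it joins and aligned with the legs' outer faces on the other axis.


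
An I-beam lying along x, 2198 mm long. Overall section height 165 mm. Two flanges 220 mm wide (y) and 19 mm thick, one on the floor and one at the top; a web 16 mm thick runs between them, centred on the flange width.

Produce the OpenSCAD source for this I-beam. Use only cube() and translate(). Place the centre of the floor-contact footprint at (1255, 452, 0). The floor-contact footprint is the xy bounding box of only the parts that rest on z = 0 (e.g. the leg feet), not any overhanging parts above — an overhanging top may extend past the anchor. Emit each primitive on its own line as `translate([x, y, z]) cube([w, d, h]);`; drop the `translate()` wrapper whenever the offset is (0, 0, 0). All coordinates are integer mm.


translate([156, 342, 0]) cube([2198, 220, 19]);
translate([156, 444, 19]) cube([2198, 16, 127]);
translate([156, 342, 146]) cube([2198, 220, 19]);


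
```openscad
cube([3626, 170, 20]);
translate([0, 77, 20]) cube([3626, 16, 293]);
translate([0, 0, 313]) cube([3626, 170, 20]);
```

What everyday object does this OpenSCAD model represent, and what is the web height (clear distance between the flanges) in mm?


An I-beam. The web height is 293 mm.

Two wide flanges with a thin centred web — an I-beam. Overall 333 mm minus two 20 mm flanges gives a web of 333 − 2·20 = 293 mm.


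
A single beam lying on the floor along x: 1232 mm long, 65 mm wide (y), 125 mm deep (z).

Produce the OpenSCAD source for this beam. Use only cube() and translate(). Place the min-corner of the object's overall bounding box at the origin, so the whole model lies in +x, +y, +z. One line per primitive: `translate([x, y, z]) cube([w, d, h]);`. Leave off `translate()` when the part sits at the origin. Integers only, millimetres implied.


cube([1232, 65, 125]);


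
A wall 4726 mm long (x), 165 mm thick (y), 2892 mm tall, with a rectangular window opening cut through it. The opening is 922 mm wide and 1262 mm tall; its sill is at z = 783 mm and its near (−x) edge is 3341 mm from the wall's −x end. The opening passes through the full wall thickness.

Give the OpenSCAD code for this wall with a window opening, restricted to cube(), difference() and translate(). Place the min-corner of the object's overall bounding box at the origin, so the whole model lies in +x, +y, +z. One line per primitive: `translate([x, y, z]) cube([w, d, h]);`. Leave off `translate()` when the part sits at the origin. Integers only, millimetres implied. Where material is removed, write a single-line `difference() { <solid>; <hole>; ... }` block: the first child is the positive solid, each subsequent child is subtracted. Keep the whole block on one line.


difference() { cube([4726, 165, 2892]); translate([3341, 0, 783]) cube([922, 165, 1262]); }


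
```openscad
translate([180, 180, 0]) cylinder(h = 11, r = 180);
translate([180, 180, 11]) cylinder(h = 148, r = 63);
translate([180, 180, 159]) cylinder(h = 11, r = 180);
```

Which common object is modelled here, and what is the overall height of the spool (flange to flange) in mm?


A spool. The overall height is 170 mm.

Three coaxial cylinders, large–small–large — a spool. Two 11 mm flanges and a 148 mm core give 11 + 148 + 11 = 170 mm.


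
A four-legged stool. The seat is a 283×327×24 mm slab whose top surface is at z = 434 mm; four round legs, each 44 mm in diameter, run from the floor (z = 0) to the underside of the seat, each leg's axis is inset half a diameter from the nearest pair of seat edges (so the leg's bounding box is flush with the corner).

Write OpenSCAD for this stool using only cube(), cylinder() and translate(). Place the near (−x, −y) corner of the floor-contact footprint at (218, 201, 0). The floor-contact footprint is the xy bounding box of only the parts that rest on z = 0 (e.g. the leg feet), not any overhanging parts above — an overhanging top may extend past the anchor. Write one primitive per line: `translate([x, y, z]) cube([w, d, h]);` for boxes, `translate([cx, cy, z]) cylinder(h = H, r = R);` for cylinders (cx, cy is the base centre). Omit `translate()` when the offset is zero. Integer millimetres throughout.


translate([218, 201, 410]) cube([283, 327, 24]);
translate([240, 223, 0]) cylinder(h = 410, r = 22);
translate([479, 223, 0]) cylinder(h = 410, r = 22);
translate([240, 506, 0]) cylinder(h = 410, r = 22);
translate([479, 506, 0]) cylinder(h = 410, r = 22);


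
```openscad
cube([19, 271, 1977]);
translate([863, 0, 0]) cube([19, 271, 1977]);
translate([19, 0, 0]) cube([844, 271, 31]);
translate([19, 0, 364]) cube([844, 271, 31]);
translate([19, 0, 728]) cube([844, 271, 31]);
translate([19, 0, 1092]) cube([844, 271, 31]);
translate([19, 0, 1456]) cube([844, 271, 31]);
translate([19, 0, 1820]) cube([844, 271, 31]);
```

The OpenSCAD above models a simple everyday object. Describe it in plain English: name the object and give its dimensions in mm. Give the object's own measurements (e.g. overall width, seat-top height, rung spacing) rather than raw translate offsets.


An open bookshelf. Two side panels, each 19 mm thick, 271 mm deep and 1977 mm tall, stand 882 mm apart (outside-to-outside). Between them sit 6 shelves, each 31 mm thick and 271 mm deep, spanning the full gap between the sides. The bottom shelf rests on the floor (its underside at z = 0) and the clear gap between one shelf's top and the next shelf's underside is 333 mm.


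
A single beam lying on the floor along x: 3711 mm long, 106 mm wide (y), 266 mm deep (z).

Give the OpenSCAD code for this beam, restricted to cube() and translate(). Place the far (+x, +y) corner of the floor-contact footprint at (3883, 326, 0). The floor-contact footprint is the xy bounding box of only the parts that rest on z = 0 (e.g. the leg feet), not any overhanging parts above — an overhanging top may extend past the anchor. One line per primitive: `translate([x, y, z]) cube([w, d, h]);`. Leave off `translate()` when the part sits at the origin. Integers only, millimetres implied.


translate([172, 220, 0]) cube([3711, 106, 266]);


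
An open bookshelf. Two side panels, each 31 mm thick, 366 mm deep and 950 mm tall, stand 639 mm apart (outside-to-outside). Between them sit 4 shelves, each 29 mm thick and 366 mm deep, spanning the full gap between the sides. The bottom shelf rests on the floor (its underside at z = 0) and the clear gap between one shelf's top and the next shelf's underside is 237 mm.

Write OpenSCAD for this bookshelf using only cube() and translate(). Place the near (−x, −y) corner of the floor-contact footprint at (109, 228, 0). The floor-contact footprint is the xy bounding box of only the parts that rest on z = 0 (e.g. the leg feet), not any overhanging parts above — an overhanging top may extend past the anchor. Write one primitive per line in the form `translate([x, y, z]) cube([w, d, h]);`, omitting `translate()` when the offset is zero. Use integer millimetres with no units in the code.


translate([109, 228, 0]) cube([31, 366, 950]);
translate([717, 228, 0]) cube([31, 366, 950]);
translate([140, 228, 0]) cube([577, 366, 29]);
translate([140, 228, 266]) cube([577, 366, 29]);
translate([140, 228, 532]) cube([577, 366, 29]);
translate([140, 228, 798]) cube([577, 366, 29]);


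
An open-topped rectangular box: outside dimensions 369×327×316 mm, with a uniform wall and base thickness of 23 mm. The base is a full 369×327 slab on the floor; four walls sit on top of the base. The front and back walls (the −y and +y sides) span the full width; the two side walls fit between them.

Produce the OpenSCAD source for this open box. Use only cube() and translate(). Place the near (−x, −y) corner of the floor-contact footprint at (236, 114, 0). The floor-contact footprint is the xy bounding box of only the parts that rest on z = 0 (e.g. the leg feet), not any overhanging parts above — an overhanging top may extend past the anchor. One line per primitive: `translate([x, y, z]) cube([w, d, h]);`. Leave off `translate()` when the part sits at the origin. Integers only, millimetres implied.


translate([236, 114, 0]) cube([369, 327, 23]);
translate([236, 114, 23]) cube([369, 23, 293]);
translate([236, 418, 23]) cube([369, 23, 293]);
translate([236, 137, 23]) cube([23, 281, 293]);
translate([582, 137, 23]) cube([23, 281, 293]);


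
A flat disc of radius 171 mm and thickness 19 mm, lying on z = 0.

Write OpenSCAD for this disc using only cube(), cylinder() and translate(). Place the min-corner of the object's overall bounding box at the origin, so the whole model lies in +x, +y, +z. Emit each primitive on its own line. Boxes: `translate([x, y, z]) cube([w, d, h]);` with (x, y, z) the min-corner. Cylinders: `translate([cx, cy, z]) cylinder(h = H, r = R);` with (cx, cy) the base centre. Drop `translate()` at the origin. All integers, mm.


translate([171, 171, 0]) cylinder(h = 19, r = 171);


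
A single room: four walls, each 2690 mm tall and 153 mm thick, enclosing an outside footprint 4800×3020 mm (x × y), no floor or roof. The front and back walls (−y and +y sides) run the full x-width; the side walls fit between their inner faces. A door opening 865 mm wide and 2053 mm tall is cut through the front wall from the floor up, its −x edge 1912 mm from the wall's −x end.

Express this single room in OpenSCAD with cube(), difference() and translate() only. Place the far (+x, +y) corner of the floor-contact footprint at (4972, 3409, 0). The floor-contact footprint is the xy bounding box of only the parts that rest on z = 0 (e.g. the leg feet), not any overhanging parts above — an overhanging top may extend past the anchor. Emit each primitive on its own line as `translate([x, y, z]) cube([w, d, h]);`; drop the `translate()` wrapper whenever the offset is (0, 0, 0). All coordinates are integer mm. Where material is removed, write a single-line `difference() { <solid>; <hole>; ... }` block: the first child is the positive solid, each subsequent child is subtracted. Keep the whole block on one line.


difference() { translate([172, 389, 0]) cube([4800, 153, 2690]); translate([2084, 389, 0]) cube([865, 153, 2053]); }
translate([172, 3256, 0]) cube([4800, 153, 2690]);
translate([172, 542, 0]) cube([153, 2714, 2690]);
translate([4819, 542, 0]) cube([153, 2714, 2690]);


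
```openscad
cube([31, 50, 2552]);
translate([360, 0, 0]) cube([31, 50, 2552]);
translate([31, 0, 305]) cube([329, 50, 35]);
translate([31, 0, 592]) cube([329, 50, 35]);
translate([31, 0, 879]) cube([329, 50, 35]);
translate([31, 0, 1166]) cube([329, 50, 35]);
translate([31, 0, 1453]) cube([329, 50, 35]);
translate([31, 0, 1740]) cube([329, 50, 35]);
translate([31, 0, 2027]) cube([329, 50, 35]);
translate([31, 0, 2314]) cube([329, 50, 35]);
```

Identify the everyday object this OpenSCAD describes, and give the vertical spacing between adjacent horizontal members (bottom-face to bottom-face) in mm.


A ladder. The rung spacing is 287 mm.

Two tall 31×50 posts with 8 short bars between them — a ladder. Adjacent rungs sit at z = 305 and z = 592, so the spacing is 592 − 305 = 287 mm.


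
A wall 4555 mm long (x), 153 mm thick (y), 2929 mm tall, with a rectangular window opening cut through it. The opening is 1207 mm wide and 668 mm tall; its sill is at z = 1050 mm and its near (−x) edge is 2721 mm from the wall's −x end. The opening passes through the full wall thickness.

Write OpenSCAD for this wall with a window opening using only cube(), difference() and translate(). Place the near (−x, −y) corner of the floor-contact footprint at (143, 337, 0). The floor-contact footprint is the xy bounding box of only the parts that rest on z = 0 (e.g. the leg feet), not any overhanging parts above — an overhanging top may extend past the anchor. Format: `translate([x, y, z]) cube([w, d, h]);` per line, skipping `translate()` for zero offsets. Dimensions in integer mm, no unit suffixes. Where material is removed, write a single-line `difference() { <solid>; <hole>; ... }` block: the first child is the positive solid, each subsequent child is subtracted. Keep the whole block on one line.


difference() { translate([143, 337, 0]) cube([4555, 153, 2929]); translate([2864, 337, 1050]) cube([1207, 153, 668]); }


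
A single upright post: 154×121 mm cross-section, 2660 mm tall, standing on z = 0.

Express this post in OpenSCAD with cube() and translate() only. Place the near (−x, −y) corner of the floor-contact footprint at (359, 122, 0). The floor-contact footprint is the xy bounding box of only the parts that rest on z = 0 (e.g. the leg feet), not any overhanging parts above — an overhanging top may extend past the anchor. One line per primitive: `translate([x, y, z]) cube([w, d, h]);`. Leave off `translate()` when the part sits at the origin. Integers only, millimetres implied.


translate([359, 122, 0]) cube([154, 121, 2660]);


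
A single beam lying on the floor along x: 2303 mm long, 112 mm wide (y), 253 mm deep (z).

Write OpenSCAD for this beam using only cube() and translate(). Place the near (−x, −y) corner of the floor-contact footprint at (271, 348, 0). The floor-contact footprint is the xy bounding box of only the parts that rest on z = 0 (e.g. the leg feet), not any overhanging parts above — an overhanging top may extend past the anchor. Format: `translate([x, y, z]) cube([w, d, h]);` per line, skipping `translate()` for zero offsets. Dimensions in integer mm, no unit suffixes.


translate([271, 348, 0]) cube([2303, 112, 253]);


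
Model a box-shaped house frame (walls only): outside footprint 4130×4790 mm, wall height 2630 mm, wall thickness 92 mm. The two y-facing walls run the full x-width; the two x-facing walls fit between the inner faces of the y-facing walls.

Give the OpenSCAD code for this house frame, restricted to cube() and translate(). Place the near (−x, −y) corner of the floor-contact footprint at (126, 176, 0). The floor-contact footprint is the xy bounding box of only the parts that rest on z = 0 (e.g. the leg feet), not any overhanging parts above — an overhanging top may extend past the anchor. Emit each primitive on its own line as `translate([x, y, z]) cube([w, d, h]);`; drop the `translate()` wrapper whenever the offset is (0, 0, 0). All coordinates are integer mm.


translate([126, 176, 0]) cube([4130, 92, 2630]);
translate([126, 4874, 0]) cube([4130, 92, 2630]);
translate([126, 268, 0]) cube([92, 4606, 2630]);
translate([4164, 268, 0]) cube([92, 4606, 2630]);


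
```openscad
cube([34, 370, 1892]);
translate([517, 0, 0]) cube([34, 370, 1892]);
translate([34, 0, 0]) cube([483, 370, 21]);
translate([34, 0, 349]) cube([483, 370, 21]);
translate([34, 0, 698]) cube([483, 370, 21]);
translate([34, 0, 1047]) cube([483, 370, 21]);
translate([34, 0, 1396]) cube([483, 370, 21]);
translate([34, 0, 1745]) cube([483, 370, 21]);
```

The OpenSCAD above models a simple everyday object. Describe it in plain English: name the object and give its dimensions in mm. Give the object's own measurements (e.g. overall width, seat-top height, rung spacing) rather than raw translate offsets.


An open bookshelf. Two side panels, each 34 mm thick, 370 mm deep and 1892 mm tall, stand 551 mm apart (outside-to-outside). Between them sit 6 shelves, each 21 mm thick and 370 mm deep, spanning the full gap between the sides. The bottom shelf rests on the floor (its underside at z = 0) and the clear gap between one shelf's top and the next shelf's underside is 328 mm.


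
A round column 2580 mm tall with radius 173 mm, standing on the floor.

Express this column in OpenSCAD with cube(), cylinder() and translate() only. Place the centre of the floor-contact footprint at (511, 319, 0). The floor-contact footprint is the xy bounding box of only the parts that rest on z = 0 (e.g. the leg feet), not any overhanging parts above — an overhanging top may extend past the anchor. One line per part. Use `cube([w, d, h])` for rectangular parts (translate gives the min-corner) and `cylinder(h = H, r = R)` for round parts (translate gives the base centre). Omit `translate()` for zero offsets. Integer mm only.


translate([511, 319, 0]) cylinder(h = 2580, r = 173);


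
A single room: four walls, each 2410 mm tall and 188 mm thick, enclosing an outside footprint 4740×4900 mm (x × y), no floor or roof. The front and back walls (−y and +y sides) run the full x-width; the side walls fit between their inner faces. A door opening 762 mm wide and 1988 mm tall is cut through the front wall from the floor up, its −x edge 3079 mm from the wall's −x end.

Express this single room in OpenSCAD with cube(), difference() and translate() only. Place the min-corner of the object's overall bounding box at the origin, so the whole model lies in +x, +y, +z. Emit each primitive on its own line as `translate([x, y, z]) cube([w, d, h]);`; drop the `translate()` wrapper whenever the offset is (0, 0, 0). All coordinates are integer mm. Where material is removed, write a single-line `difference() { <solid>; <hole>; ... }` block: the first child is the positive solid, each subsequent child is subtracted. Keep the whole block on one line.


difference() { cube([4740, 188, 2410]); translate([3079, 0, 0]) cube([762, 188, 1988]); }
translate([0, 4712, 0]) cube([4740, 188, 2410]);
translate([0, 188, 0]) cube([188, 4524, 2410]);
translate([4552, 188, 0]) cube([188, 4524, 2410]);


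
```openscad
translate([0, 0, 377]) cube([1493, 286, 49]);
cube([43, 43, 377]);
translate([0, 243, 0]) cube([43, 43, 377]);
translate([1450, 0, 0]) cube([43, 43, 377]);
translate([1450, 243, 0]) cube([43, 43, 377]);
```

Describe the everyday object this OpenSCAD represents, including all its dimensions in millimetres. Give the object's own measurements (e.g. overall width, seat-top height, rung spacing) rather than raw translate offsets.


A bench: a 1493×286 mm seat slab, 49 mm thick, top at z = 426 mm, on four 43×43 mm square legs flush with the seat corners and standing on z = 0.


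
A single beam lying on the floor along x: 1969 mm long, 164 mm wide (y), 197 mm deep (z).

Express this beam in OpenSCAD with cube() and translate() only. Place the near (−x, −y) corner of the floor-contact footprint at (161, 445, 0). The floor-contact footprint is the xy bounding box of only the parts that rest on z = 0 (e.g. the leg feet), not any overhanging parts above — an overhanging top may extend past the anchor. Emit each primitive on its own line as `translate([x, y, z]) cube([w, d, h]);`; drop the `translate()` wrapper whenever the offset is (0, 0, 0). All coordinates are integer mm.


translate([161, 445, 0]) cube([1969, 164, 197]);


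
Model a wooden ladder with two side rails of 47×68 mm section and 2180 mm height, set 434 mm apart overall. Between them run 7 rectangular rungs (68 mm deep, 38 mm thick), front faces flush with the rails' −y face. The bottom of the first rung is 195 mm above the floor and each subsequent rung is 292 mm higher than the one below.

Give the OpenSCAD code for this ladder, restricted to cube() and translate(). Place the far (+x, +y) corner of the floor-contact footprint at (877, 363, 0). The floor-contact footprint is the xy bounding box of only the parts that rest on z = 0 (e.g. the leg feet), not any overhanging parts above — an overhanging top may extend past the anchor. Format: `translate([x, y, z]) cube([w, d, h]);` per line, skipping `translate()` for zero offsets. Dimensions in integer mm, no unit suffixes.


translate([443, 295, 0]) cube([47, 68, 2180]);
translate([830, 295, 0]) cube([47, 68, 2180]);
translate([490, 295, 195]) cube([340, 68, 38]);
translate([490, 295, 487]) cube([340, 68, 38]);
translate([490, 295, 779]) cube([340, 68, 38]);
translate([490, 295, 1071]) cube([340, 68, 38]);
translate([490, 295, 1363]) cube([340, 68, 38]);
translate([490, 295, 1655]) cube([340, 68, 38]);
translate([490, 295, 1947]) cube([340, 68, 38]);


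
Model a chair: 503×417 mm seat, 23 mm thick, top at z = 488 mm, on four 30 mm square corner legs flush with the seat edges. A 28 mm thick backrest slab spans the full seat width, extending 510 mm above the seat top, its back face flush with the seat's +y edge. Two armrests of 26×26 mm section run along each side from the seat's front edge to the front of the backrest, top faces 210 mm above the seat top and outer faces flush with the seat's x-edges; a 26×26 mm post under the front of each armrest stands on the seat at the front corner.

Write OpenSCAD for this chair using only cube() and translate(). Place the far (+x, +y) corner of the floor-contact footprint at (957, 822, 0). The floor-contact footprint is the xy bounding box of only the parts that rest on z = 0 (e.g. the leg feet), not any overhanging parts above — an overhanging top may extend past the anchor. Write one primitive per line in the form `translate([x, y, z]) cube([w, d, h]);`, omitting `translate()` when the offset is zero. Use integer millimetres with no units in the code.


translate([454, 405, 465]) cube([503, 417, 23]);
translate([454, 405, 0]) cube([30, 30, 465]);
translate([927, 405, 0]) cube([30, 30, 465]);
translate([454, 792, 0]) cube([30, 30, 465]);
translate([927, 792, 0]) cube([30, 30, 465]);
translate([454, 794, 488]) cube([503, 28, 510]);
translate([454, 405, 672]) cube([26, 389, 26]);
translate([931, 405, 672]) cube([26, 389, 26]);
translate([454, 405, 488]) cube([26, 26, 184]);
translate([931, 405, 488]) cube([26, 26, 184]);


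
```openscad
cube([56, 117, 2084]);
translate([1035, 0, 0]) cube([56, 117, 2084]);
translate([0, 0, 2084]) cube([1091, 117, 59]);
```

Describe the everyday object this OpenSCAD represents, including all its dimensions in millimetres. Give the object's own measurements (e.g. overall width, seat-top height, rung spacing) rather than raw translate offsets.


A door frame. The clear opening is 979 mm wide and 2084 mm high. Two 56 mm wide jambs, 117 mm deep, stand either side of the opening from the floor to the top of the opening. A 59 mm thick head sits across the top of both jambs, spanning the full outside width of the frame.


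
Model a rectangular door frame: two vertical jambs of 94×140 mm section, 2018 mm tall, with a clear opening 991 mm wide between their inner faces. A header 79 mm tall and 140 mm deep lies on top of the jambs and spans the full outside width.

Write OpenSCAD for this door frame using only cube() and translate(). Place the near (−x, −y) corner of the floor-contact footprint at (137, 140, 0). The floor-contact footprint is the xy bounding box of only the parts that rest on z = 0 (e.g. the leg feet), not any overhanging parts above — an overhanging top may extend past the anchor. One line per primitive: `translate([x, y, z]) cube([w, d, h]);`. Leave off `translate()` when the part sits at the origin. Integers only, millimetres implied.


translate([137, 140, 0]) cube([94, 140, 2018]);
translate([1222, 140, 0]) cube([94, 140, 2018]);
translate([137, 140, 2018]) cube([1179, 140, 79]);


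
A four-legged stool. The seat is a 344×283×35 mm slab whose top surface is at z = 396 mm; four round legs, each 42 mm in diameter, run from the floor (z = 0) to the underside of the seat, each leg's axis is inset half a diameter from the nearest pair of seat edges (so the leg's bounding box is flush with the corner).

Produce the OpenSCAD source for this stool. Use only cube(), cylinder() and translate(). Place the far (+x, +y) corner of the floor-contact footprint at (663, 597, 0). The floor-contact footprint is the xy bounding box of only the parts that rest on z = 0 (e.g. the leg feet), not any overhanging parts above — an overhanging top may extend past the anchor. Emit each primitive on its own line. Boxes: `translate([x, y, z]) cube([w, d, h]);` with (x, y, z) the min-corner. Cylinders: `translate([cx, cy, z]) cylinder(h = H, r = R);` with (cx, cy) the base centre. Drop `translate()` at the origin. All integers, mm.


translate([319, 314, 361]) cube([344, 283, 35]);
translate([340, 335, 0]) cylinder(h = 361, r = 21);
translate([642, 335, 0]) cylinder(h = 361, r = 21);
translate([340, 576, 0]) cylinder(h = 361, r = 21);
translate([642, 576, 0]) cylinder(h = 361, r = 21);


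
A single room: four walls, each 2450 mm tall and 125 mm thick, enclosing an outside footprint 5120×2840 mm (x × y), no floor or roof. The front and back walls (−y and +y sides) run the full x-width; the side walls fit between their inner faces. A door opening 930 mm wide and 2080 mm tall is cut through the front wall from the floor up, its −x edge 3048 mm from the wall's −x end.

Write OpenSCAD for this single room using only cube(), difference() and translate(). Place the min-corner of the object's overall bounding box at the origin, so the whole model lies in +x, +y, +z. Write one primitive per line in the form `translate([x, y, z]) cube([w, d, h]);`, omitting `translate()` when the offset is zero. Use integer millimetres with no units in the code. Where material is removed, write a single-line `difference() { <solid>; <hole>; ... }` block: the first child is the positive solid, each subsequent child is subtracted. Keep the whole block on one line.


difference() { cube([5120, 125, 2450]); translate([3048, 0, 0]) cube([930, 125, 2080]); }
translate([0, 2715, 0]) cube([5120, 125, 2450]);
translate([0, 125, 0]) cube([125, 2590, 2450]);
translate([4995, 125, 0]) cube([125, 2590, 2450]);


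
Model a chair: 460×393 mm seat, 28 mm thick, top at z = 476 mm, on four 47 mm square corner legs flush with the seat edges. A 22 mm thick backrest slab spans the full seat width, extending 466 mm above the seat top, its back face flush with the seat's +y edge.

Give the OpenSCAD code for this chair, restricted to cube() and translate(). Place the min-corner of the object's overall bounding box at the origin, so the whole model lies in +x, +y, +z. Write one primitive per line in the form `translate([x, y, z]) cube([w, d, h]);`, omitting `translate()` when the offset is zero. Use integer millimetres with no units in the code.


translate([0, 0, 448]) cube([460, 393, 28]);
cube([47, 47, 448]);
translate([413, 0, 0]) cube([47, 47, 448]);
translate([0, 346, 0]) cube([47, 47, 448]);
translate([413, 346, 0]) cube([47, 47, 448]);
translate([0, 371, 476]) cube([460, 22, 466]);


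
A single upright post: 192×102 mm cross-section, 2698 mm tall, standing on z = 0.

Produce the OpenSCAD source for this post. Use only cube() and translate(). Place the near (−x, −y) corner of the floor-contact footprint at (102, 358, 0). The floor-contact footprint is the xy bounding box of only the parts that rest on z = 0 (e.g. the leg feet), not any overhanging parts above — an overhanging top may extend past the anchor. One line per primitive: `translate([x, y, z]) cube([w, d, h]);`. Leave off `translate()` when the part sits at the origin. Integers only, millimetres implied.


translate([102, 358, 0]) cube([192, 102, 2698]);


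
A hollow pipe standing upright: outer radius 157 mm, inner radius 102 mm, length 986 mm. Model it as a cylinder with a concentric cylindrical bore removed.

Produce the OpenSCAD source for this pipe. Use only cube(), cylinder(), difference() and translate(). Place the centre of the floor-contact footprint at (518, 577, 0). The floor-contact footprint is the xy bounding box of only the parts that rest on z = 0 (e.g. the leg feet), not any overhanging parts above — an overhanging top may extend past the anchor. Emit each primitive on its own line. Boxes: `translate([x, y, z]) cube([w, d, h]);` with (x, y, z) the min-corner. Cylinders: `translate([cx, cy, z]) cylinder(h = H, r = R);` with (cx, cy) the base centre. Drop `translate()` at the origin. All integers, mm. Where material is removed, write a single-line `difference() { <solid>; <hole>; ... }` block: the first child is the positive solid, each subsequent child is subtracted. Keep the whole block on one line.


difference() { translate([518, 577, 0]) cylinder(h = 986, r = 157); translate([518, 577, 0]) cylinder(h = 986, r = 102); }


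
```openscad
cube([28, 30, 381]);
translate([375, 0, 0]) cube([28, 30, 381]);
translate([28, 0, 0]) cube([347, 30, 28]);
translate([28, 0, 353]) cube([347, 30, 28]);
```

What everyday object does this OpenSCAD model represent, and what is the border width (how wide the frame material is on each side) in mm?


A picture frame. The border width is 28 mm.

Four thin pieces enclosing a rectangular opening — a picture frame. The two full-height stiles are 381 mm tall; the top rail sits at z = 353 and is 28 mm tall, so the border above the opening is 381 − 353 = 28 mm, matching the stile x-width.


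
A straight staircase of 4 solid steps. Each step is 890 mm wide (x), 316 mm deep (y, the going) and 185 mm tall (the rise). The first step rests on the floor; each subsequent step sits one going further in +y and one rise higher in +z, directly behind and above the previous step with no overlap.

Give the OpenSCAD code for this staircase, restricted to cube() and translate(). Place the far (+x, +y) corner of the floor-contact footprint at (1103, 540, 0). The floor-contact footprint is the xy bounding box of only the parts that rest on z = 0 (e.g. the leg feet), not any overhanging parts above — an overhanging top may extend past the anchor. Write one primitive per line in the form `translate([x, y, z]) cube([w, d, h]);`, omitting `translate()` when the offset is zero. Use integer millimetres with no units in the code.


translate([213, 224, 0]) cube([890, 316, 185]);
translate([213, 540, 185]) cube([890, 316, 185]);
translate([213, 856, 370]) cube([890, 316, 185]);
translate([213, 1172, 555]) cube([890, 316, 185]);


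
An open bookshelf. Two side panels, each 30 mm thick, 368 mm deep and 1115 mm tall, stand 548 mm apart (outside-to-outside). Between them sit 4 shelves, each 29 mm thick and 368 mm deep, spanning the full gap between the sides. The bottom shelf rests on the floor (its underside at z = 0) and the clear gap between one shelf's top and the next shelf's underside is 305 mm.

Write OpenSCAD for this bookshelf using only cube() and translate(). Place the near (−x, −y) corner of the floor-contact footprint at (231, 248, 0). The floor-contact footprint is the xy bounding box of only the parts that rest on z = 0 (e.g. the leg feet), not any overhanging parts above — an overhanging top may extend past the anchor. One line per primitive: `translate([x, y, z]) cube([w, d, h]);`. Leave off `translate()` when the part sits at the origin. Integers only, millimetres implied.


translate([231, 248, 0]) cube([30, 368, 1115]);
translate([749, 248, 0]) cube([30, 368, 1115]);
translate([261, 248, 0]) cube([488, 368, 29]);
translate([261, 248, 334]) cube([488, 368, 29]);
translate([261, 248, 668]) cube([488, 368, 29]);
translate([261, 248, 1002]) cube([488, 368, 29]);


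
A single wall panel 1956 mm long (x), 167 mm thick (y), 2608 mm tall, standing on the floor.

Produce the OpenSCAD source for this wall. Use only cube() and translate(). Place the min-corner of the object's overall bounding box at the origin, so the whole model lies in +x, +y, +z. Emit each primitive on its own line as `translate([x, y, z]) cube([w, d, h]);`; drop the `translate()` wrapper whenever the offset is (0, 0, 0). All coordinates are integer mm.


cube([1956, 167, 2608]);


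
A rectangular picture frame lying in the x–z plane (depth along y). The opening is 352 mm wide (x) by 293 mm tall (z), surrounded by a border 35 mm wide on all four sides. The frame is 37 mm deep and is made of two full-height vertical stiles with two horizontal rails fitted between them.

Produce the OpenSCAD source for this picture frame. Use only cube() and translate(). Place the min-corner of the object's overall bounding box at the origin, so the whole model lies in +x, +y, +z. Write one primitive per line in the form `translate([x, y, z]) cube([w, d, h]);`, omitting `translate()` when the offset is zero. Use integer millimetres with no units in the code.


cube([35, 37, 363]);
translate([387, 0, 0]) cube([35, 37, 363]);
translate([35, 0, 0]) cube([352, 37, 35]);
translate([35, 0, 328]) cube([352, 37, 35]);


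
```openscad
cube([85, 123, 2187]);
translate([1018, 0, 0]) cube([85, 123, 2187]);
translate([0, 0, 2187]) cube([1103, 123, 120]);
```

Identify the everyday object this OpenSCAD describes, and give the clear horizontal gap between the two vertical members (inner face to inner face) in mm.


A door frame. The clear opening width is 933 mm.

Two 2187 mm tall posts with a header on top — a door frame. The left jamb is 85 mm wide at x = 0; the right jamb starts at x = 1018. The clear opening is 1018 − 85 = 933 mm.


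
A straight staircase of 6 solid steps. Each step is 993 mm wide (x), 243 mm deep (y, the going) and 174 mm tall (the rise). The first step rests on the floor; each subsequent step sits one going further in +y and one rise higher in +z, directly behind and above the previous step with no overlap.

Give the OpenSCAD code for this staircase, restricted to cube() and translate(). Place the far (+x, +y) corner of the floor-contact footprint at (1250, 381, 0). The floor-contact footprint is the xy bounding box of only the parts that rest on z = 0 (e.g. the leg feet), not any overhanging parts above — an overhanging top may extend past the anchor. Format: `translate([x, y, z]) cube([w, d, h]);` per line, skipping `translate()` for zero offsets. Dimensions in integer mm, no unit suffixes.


translate([257, 138, 0]) cube([993, 243, 174]);
translate([257, 381, 174]) cube([993, 243, 174]);
translate([257, 624, 348]) cube([993, 243, 174]);
translate([257, 867, 522]) cube([993, 243, 174]);
translate([257, 1110, 696]) cube([993, 243, 174]);
translate([257, 1353, 870]) cube([993, 243, 174]);


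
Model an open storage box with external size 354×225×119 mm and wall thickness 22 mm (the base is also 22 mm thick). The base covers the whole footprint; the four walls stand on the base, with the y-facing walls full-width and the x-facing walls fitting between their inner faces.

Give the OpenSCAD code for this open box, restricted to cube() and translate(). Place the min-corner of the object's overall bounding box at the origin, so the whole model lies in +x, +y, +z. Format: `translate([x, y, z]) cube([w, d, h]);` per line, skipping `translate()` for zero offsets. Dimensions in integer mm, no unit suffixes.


cube([354, 225, 22]);
translate([0, 0, 22]) cube([354, 22, 97]);
translate([0, 203, 22]) cube([354, 22, 97]);
translate([0, 22, 22]) cube([22, 181, 97]);
translate([332, 22, 22]) cube([22, 181, 97]);
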